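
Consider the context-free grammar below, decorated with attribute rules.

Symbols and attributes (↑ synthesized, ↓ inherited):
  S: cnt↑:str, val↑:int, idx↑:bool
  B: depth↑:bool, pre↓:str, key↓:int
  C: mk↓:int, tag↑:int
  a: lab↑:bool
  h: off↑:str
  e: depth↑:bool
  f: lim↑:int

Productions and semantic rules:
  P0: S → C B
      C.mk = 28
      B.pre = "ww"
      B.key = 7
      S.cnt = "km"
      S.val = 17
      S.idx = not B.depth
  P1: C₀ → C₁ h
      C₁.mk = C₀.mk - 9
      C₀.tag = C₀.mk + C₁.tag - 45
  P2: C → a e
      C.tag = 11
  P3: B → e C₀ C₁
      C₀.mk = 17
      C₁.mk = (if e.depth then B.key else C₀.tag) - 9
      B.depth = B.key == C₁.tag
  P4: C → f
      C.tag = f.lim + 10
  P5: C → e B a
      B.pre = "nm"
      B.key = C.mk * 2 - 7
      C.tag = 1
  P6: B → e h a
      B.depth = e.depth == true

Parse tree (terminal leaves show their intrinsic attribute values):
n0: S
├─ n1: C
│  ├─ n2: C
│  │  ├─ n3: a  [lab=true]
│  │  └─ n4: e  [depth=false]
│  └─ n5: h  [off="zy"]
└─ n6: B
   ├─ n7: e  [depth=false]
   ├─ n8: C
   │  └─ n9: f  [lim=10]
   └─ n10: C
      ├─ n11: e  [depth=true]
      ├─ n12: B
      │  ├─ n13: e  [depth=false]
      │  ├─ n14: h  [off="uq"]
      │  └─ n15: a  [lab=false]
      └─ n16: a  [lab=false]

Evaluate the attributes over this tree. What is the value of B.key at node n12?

15

1. n1.mk = 28  [28]
2. n2.mk = 19  [C₀.mk - 9]
3. n3.lab = true  [terminal]
4. n4.depth = false  [terminal]
5. n2.tag = 11  [11]
6. n5.off = "zy"  [terminal]
7. n1.tag = -6  [C₀.mk + C₁.tag - 45]
8. n6.pre = "ww"  ["ww"]
9. n6.key = 7  [7]
10. n7.depth = false  [terminal]
11. n8.mk = 17  [17]
12. n9.lim = 10  [terminal]
13. n8.tag = 20  [f.lim + 10]
14. n10.mk = 11  [(if e.depth then B.key else C₀.tag) - 9]
15. n11.depth = true  [terminal]
16. n12.pre = "nm"  ["nm"]
17. n12.key = 15  [C.mk * 2 - 7]
18. n13.depth = false  [terminal]
19. n14.off = "uq"  [terminal]
20. n15.lab = false  [terminal]
21. n12.depth = false  [e.depth == true]
22. n16.lab = false  [terminal]
23. n10.tag = 1  [1]
24. n6.depth = false  [B.key == C₁.tag]
25. n0.cnt = "km"  ["km"]
26. n0.val = 17  [17]
27. n0.idx = true  [not B.depth]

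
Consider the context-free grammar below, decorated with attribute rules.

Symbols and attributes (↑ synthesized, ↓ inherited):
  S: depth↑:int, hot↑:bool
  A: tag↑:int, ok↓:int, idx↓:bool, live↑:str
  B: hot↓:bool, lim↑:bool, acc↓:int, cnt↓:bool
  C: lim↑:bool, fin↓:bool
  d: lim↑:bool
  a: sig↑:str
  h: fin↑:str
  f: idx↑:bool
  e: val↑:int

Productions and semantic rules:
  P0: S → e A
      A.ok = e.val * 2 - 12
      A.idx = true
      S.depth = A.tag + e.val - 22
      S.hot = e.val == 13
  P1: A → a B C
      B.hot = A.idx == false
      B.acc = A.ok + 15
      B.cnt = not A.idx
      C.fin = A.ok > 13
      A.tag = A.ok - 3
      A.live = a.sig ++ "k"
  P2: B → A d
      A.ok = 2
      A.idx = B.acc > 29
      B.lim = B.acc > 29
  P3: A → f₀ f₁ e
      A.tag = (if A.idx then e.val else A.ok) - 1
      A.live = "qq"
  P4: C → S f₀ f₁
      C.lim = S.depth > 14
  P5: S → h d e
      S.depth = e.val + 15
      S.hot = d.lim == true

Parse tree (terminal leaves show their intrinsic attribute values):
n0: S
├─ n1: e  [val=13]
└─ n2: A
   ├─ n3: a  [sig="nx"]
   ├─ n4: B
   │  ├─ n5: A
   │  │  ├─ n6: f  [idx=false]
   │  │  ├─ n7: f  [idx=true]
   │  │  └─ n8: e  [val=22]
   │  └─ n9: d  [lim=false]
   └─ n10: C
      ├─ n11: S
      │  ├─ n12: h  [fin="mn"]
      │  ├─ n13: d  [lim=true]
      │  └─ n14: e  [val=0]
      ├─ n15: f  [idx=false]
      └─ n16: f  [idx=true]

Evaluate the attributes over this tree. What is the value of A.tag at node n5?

1. n1.val = 13  [terminal]
2. n2.ok = 14  [e.val * 2 - 12]
3. n2.idx = true  [true]
4. n3.sig = "nx"  [terminal]
5. n4.hot = false  [A.idx == false]
6. n4.acc = 29  [A.ok + 15]
7. n4.cnt = false  [not A.idx]
8. n5.ok = 2  [2]
9. n5.idx = false  [B.acc > 29]
10. n6.idx = false  [terminal]
11. n7.idx = true  [terminal]
12. n8.val = 22  [terminal]
13. n5.tag = 1  [(if A.idx then e.val else A.ok) - 1]
14. n5.live = "qq"  ["qq"]
15. n9.lim = false  [terminal]
16. n4.lim = false  [B.acc > 29]
17. n10.fin = true  [A.ok > 13]
18. n12.fin = "mn"  [terminal]
19. n13.lim = true  [terminal]
20. n14.val = 0  [terminal]
21. n11.depth = 15  [e.val + 15]
22. n11.hot = true  [d.lim == true]
23. n15.idx = false  [terminal]
24. n16.idx = true  [terminal]
25. n10.lim = true  [S.depth > 14]
26. n2.tag = 11  [A.ok - 3]
27. n2.live = "nxk"  [a.sig ++ "k"]
28. n0.depth = 2  [A.tag + e.val - 22]
29. n0.hot = true  [e.val == 13]

1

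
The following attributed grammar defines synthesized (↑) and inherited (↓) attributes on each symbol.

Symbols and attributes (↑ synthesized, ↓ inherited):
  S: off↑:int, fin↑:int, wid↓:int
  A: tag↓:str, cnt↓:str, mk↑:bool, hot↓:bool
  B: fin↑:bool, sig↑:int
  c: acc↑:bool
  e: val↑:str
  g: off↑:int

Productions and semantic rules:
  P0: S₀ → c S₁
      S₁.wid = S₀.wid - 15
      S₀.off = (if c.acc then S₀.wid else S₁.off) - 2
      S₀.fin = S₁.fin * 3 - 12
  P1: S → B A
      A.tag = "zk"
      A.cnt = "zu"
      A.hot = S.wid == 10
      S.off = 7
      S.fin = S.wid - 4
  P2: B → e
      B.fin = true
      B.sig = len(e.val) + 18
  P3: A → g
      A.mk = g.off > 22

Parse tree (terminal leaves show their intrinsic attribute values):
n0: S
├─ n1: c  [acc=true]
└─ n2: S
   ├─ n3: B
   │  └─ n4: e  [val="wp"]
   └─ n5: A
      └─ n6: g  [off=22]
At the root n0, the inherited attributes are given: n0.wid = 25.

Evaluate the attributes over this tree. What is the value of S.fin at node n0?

6

1. n0.wid = 25  [given at root]
2. n1.acc = true  [terminal]
3. n2.wid = 10  [S₀.wid - 15]
4. n4.val = "wp"  [terminal]
5. n3.fin = true  [true]
6. n3.sig = 20  [len(e.val) + 18]
7. n5.tag = "zk"  ["zk"]
8. n5.cnt = "zu"  ["zu"]
9. n5.hot = true  [S.wid == 10]
10. n6.off = 22  [terminal]
11. n5.mk = false  [g.off > 22]
12. n2.off = 7  [7]
13. n2.fin = 6  [S.wid - 4]
14. n0.off = 23  [(if c.acc then S₀.wid else S₁.off) - 2]
15. n0.fin = 6  [S₁.fin * 3 - 12]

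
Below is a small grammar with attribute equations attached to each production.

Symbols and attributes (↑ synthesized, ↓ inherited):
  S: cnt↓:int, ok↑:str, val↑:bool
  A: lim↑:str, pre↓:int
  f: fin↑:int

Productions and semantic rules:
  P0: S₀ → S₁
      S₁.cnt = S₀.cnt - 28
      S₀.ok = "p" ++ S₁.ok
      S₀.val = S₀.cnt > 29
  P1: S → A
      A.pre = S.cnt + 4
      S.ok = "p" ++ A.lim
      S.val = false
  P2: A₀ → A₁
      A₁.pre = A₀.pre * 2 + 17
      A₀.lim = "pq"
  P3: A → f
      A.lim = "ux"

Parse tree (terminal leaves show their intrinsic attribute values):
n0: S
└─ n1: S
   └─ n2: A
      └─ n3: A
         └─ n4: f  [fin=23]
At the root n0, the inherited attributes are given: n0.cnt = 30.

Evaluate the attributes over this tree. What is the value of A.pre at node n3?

29

1. n0.cnt = 30  [given at root]
2. n1.cnt = 2  [S₀.cnt - 28]
3. n2.pre = 6  [S.cnt + 4]
4. n3.pre = 29  [A₀.pre * 2 + 17]
5. n4.fin = 23  [terminal]
6. n3.lim = "ux"  ["ux"]
7. n2.lim = "pq"  ["pq"]
8. n1.ok = "ppq"  ["p" ++ A.lim]
9. n1.val = false  [false]
10. n0.ok = "pppq"  ["p" ++ S₁.ok]
11. n0.val = true  [S₀.cnt > 29]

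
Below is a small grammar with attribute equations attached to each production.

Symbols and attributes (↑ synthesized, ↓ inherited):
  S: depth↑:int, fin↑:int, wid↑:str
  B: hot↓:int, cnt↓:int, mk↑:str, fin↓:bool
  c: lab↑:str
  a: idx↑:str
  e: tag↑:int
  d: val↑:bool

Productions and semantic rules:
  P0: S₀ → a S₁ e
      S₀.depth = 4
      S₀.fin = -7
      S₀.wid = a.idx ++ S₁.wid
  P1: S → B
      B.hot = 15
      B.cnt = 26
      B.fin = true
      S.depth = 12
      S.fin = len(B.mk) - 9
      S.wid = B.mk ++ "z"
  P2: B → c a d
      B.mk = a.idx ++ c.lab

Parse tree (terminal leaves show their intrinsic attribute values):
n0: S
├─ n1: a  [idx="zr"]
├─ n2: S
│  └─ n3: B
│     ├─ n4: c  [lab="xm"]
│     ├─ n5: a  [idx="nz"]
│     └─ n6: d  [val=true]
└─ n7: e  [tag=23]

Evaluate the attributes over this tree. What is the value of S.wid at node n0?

1. n1.idx = "zr"  [terminal]
2. n3.hot = 15  [15]
3. n3.cnt = 26  [26]
4. n3.fin = true  [true]
5. n4.lab = "xm"  [terminal]
6. n5.idx = "nz"  [terminal]
7. n6.val = true  [terminal]
8. n3.mk = "nzxm"  [a.idx ++ c.lab]
9. n2.depth = 12  [12]
10. n2.fin = -5  [len(B.mk) - 9]
11. n2.wid = "nzxmz"  [B.mk ++ "z"]
12. n7.tag = 23  [terminal]
13. n0.depth = 4  [4]
14. n0.fin = -7  [-7]
15. n0.wid = "zrnzxmz"  [a.idx ++ S₁.wid]

"zrnzxmz"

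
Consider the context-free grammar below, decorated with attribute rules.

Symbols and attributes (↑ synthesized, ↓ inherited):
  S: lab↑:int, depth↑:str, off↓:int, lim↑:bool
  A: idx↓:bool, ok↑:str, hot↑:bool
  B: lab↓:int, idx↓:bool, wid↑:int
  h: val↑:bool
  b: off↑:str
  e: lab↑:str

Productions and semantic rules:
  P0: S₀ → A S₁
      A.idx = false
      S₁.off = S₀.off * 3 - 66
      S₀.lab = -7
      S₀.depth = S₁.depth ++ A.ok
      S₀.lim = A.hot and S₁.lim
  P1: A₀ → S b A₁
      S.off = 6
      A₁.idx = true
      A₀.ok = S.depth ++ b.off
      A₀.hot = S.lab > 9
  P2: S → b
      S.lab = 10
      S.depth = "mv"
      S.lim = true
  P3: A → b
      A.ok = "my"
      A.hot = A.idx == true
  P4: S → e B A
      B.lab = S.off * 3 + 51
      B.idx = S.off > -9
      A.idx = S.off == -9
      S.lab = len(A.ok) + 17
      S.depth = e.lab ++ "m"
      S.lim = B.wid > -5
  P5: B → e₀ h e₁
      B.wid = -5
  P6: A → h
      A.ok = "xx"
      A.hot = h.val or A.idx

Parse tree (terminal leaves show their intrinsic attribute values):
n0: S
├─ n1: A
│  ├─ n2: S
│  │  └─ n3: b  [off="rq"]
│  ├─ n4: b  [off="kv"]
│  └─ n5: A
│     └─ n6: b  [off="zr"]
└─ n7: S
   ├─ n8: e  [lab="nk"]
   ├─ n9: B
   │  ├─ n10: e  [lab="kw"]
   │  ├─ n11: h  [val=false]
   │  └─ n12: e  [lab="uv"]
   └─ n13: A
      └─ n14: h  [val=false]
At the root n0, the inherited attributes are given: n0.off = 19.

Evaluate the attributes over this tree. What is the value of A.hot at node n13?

true

1. n0.off = 19  [given at root]
2. n1.idx = false  [false]
3. n2.off = 6  [6]
4. n3.off = "rq"  [terminal]
5. n2.lab = 10  [10]
6. n2.depth = "mv"  ["mv"]
7. n2.lim = true  [true]
8. n4.off = "kv"  [terminal]
9. n5.idx = true  [true]
10. n6.off = "zr"  [terminal]
11. n5.ok = "my"  ["my"]
12. n5.hot = true  [A.idx == true]
13. n1.ok = "mvkv"  [S.depth ++ b.off]
14. n1.hot = true  [S.lab > 9]
15. n7.off = -9  [S₀.off * 3 - 66]
16. n8.lab = "nk"  [terminal]
17. n9.lab = 24  [S.off * 3 + 51]
18. n9.idx = false  [S.off > -9]
19. n10.lab = "kw"  [terminal]
20. n11.val = false  [terminal]
21. n12.lab = "uv"  [terminal]
22. n9.wid = -5  [-5]
23. n13.idx = true  [S.off == -9]
24. n14.val = false  [terminal]
25. n13.ok = "xx"  ["xx"]
26. n13.hot = true  [h.val or A.idx]
27. n7.lab = 19  [len(A.ok) + 17]
28. n7.depth = "nkm"  [e.lab ++ "m"]
29. n7.lim = false  [B.wid > -5]
30. n0.lab = -7  [-7]
31. n0.depth = "nkmmvkv"  [S₁.depth ++ A.ok]
32. n0.lim = false  [A.hot and S₁.lim]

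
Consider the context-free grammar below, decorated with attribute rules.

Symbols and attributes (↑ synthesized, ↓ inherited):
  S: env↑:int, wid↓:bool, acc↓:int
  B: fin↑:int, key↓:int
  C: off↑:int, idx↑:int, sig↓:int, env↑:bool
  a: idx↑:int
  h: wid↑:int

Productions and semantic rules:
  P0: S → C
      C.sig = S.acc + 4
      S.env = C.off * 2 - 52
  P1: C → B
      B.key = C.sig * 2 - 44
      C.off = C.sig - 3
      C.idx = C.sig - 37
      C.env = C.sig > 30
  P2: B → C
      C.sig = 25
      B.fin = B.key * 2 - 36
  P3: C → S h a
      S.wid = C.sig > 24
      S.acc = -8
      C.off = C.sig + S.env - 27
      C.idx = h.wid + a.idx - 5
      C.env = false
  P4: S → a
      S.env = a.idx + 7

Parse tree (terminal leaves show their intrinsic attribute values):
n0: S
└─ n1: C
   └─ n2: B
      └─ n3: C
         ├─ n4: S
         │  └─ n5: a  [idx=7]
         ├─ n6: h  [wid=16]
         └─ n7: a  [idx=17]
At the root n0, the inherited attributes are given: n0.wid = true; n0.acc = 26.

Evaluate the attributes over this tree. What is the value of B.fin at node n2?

1. n0.wid = true  [given at root]
2. n0.acc = 26  [given at root]
3. n1.sig = 30  [S.acc + 4]
4. n2.key = 16  [C.sig * 2 - 44]
5. n3.sig = 25  [25]
6. n4.wid = true  [C.sig > 24]
7. n4.acc = -8  [-8]
8. n5.idx = 7  [terminal]
9. n4.env = 14  [a.idx + 7]
10. n6.wid = 16  [terminal]
11. n7.idx = 17  [terminal]
12. n3.off = 12  [C.sig + S.env - 27]
13. n3.idx = 28  [h.wid + a.idx - 5]
14. n3.env = false  [false]
15. n2.fin = -4  [B.key * 2 - 36]
16. n1.off = 27  [C.sig - 3]
17. n1.idx = -7  [C.sig - 37]
18. n1.env = false  [C.sig > 30]
19. n0.env = 2  [C.off * 2 - 52]

-4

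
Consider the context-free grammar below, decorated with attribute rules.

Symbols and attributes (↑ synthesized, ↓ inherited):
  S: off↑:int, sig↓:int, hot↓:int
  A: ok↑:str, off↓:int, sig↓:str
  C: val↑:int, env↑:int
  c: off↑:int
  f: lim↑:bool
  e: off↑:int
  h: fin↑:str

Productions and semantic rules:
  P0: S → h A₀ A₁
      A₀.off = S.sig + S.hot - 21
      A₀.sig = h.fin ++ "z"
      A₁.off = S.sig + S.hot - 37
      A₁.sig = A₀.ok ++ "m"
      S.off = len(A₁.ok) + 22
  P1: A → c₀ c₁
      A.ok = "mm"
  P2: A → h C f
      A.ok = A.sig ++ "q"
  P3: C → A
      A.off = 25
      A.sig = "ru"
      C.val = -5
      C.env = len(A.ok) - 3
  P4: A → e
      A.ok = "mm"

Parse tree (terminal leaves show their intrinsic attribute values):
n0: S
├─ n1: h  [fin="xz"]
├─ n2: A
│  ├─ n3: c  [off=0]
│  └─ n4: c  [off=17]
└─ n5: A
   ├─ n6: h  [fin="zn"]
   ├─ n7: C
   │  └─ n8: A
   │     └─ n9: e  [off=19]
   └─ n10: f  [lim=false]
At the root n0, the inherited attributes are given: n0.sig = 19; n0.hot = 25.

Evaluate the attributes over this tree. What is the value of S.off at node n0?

1. n0.sig = 19  [given at root]
2. n0.hot = 25  [given at root]
3. n1.fin = "xz"  [terminal]
4. n2.off = 23  [S.sig + S.hot - 21]
5. n2.sig = "xzz"  [h.fin ++ "z"]
6. n3.off = 0  [terminal]
7. n4.off = 17  [terminal]
8. n2.ok = "mm"  ["mm"]
9. n5.off = 7  [S.sig + S.hot - 37]
10. n5.sig = "mmm"  [A₀.ok ++ "m"]
11. n6.fin = "zn"  [terminal]
12. n8.off = 25  [25]
13. n8.sig = "ru"  ["ru"]
14. n9.off = 19  [terminal]
15. n8.ok = "mm"  ["mm"]
16. n7.val = -5  [-5]
17. n7.env = -1  [len(A.ok) - 3]
18. n10.lim = false  [terminal]
19. n5.ok = "mmmq"  [A.sig ++ "q"]
20. n0.off = 26  [len(A₁.ok) + 22]

26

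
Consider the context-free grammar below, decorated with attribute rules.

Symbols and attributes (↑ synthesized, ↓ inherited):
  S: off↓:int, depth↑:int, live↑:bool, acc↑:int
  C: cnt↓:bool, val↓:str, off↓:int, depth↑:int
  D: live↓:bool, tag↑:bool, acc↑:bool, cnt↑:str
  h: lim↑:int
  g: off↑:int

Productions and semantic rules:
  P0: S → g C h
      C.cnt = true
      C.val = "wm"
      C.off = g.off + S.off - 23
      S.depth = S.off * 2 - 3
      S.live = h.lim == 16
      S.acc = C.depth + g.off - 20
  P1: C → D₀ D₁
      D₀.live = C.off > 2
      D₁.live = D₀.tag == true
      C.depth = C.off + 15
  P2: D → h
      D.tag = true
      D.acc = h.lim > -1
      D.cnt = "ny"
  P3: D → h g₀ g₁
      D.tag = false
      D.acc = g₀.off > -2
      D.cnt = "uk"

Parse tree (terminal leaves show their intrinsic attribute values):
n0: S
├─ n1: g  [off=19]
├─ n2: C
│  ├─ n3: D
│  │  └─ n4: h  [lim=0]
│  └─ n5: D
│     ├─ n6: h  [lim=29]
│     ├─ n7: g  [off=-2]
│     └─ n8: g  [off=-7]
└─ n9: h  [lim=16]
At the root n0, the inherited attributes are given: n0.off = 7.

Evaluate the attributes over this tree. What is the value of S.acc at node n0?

1. n0.off = 7  [given at root]
2. n1.off = 19  [terminal]
3. n2.cnt = true  [true]
4. n2.val = "wm"  ["wm"]
5. n2.off = 3  [g.off + S.off - 23]
6. n3.live = true  [C.off > 2]
7. n4.lim = 0  [terminal]
8. n3.tag = true  [true]
9. n3.acc = true  [h.lim > -1]
10. n3.cnt = "ny"  ["ny"]
11. n5.live = true  [D₀.tag == true]
12. n6.lim = 29  [terminal]
13. n7.off = -2  [terminal]
14. n8.off = -7  [terminal]
15. n5.tag = false  [false]
16. n5.acc = false  [g₀.off > -2]
17. n5.cnt = "uk"  ["uk"]
18. n2.depth = 18  [C.off + 15]
19. n9.lim = 16  [terminal]
20. n0.depth = 11  [S.off * 2 - 3]
21. n0.live = true  [h.lim == 16]
22. n0.acc = 17  [C.depth + g.off - 20]

17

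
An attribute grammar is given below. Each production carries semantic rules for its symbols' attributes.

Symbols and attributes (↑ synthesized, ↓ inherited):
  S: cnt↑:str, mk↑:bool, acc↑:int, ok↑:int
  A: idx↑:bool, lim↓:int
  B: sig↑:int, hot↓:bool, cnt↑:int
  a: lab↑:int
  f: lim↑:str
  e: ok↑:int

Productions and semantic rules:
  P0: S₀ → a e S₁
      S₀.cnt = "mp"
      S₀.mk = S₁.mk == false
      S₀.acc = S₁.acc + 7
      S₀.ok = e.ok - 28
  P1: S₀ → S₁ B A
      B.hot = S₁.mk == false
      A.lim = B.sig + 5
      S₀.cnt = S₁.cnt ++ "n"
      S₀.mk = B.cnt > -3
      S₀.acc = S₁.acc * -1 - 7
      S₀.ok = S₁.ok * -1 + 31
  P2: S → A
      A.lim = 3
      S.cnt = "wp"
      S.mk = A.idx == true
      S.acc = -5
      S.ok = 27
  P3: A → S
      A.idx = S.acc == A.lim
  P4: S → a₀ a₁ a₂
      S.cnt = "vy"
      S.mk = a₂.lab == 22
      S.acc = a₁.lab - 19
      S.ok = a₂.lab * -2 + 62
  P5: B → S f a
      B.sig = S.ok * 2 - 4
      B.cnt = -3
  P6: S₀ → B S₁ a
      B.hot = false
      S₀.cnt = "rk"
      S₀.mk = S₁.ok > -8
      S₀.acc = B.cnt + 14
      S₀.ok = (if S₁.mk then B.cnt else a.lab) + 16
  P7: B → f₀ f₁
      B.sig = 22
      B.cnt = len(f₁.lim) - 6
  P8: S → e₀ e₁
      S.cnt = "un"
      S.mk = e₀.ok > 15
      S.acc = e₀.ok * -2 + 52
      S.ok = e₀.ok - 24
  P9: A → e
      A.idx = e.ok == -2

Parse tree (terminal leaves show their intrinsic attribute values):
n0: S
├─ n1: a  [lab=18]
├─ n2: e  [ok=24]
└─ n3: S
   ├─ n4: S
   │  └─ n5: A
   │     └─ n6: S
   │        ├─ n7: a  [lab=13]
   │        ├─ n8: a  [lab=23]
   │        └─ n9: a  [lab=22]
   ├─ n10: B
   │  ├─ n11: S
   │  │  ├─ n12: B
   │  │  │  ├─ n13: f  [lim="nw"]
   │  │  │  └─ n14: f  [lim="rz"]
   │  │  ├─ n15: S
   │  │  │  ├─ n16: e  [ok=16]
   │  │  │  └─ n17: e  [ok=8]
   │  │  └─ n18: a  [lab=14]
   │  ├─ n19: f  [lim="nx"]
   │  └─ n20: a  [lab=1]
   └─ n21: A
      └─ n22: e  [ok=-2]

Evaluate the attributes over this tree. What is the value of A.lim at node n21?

25

1. n1.lab = 18  [terminal]
2. n2.ok = 24  [terminal]
3. n5.lim = 3  [3]
4. n7.lab = 13  [terminal]
5. n8.lab = 23  [terminal]
6. n9.lab = 22  [terminal]
7. n6.cnt = "vy"  ["vy"]
8. n6.mk = true  [a₂.lab == 22]
9. n6.acc = 4  [a₁.lab - 19]
10. n6.ok = 18  [a₂.lab * -2 + 62]
11. n5.idx = false  [S.acc == A.lim]
12. n4.cnt = "wp"  ["wp"]
13. n4.mk = false  [A.idx == true]
14. n4.acc = -5  [-5]
15. n4.ok = 27  [27]
16. n10.hot = true  [S₁.mk == false]
17. n12.hot = false  [false]
18. n13.lim = "nw"  [terminal]
19. n14.lim = "rz"  [terminal]
20. n12.sig = 22  [22]
21. n12.cnt = -4  [len(f₁.lim) - 6]
22. n16.ok = 16  [terminal]
23. n17.ok = 8  [terminal]
24. n15.cnt = "un"  ["un"]
25. n15.mk = true  [e₀.ok > 15]
26. n15.acc = 20  [e₀.ok * -2 + 52]
27. n15.ok = -8  [e₀.ok - 24]
28. n18.lab = 14  [terminal]
29. n11.cnt = "rk"  ["rk"]
30. n11.mk = false  [S₁.ok > -8]
31. n11.acc = 10  [B.cnt + 14]
32. n11.ok = 12  [(if S₁.mk then B.cnt else a.lab) + 16]
33. n19.lim = "nx"  [terminal]
34. n20.lab = 1  [terminal]
35. n10.sig = 20  [S.ok * 2 - 4]
36. n10.cnt = -3  [-3]
37. n21.lim = 25  [B.sig + 5]
38. n22.ok = -2  [terminal]
39. n21.idx = true  [e.ok == -2]
40. n3.cnt = "wpn"  [S₁.cnt ++ "n"]
41. n3.mk = false  [B.cnt > -3]
42. n3.acc = -2  [S₁.acc * -1 - 7]
43. n3.ok = 4  [S₁.ok * -1 + 31]
44. n0.cnt = "mp"  ["mp"]
45. n0.mk = true  [S₁.mk == false]
46. n0.acc = 5  [S₁.acc + 7]
47. n0.ok = -4  [e.ok - 28]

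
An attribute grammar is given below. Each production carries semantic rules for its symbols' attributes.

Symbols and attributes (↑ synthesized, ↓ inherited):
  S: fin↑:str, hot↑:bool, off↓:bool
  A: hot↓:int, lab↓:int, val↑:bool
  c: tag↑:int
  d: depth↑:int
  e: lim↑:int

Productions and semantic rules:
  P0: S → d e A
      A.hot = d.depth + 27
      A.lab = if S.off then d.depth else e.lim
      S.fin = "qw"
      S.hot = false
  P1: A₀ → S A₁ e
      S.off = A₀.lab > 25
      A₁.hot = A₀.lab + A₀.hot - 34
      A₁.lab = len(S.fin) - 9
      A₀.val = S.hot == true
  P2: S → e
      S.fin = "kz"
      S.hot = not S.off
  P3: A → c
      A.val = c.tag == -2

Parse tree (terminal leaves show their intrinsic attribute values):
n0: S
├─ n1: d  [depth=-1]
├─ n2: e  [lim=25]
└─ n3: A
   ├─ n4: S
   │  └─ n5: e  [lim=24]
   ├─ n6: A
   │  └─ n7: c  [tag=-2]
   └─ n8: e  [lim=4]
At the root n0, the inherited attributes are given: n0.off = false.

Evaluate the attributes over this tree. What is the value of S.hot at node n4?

true

1. n0.off = false  [given at root]
2. n1.depth = -1  [terminal]
3. n2.lim = 25  [terminal]
4. n3.hot = 26  [d.depth + 27]
5. n3.lab = 25  [if S.off then d.depth else e.lim]
6. n4.off = false  [A₀.lab > 25]
7. n5.lim = 24  [terminal]
8. n4.fin = "kz"  ["kz"]
9. n4.hot = true  [not S.off]
10. n6.hot = 17  [A₀.lab + A₀.hot - 34]
11. n6.lab = -7  [len(S.fin) - 9]
12. n7.tag = -2  [terminal]
13. n6.val = true  [c.tag == -2]
14. n8.lim = 4  [terminal]
15. n3.val = true  [S.hot == true]
16. n0.fin = "qw"  ["qw"]
17. n0.hot = false  [false]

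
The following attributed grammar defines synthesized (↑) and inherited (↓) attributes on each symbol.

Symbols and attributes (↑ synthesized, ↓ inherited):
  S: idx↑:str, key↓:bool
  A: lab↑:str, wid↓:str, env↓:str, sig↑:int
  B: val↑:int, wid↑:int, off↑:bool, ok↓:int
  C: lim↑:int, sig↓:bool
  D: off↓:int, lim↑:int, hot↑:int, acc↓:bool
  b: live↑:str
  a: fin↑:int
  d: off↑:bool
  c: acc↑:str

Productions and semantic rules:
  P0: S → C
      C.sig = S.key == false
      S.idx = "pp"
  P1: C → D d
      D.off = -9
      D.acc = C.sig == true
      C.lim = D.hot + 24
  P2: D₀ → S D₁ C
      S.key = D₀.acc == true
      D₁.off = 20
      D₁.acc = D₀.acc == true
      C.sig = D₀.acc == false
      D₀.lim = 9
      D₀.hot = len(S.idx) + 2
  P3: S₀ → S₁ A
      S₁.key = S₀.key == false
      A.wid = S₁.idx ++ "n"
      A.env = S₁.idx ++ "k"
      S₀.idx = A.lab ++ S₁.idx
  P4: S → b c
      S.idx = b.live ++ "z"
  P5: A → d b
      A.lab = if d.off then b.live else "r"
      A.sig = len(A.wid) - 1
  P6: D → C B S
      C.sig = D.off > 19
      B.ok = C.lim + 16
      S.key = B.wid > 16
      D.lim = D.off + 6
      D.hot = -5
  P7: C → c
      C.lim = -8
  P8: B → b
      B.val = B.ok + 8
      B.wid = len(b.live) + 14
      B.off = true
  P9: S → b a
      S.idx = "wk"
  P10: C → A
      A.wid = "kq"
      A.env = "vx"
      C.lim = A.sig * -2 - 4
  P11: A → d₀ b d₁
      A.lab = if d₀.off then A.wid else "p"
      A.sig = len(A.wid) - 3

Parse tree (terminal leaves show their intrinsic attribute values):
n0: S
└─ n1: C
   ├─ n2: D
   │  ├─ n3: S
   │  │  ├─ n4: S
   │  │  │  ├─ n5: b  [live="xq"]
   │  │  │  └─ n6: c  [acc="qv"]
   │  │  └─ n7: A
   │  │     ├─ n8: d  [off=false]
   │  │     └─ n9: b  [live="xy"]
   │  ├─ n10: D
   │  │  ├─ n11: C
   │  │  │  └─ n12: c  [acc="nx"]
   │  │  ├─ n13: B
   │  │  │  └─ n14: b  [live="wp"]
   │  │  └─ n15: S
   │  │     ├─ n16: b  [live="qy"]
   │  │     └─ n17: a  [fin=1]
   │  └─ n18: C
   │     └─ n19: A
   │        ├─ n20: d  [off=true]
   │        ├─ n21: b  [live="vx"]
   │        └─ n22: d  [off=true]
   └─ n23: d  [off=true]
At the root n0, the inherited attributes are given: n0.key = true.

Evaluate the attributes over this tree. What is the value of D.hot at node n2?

6

1. n0.key = true  [given at root]
2. n1.sig = false  [S.key == false]
3. n2.off = -9  [-9]
4. n2.acc = false  [C.sig == true]
5. n3.key = false  [D₀.acc == true]
6. n4.key = true  [S₀.key == false]
7. n5.live = "xq"  [terminal]
8. n6.acc = "qv"  [terminal]
9. n4.idx = "xqz"  [b.live ++ "z"]
10. n7.wid = "xqzn"  [S₁.idx ++ "n"]
11. n7.env = "xqzk"  [S₁.idx ++ "k"]
12. n8.off = false  [terminal]
13. n9.live = "xy"  [terminal]
14. n7.lab = "r"  [if d.off then b.live else "r"]
15. n7.sig = 3  [len(A.wid) - 1]
16. n3.idx = "rxqz"  [A.lab ++ S₁.idx]
17. n10.off = 20  [20]
18. n10.acc = false  [D₀.acc == true]
19. n11.sig = true  [D.off > 19]
20. n12.acc = "nx"  [terminal]
21. n11.lim = -8  [-8]
22. n13.ok = 8  [C.lim + 16]
23. n14.live = "wp"  [terminal]
24. n13.val = 16  [B.ok + 8]
25. n13.wid = 16  [len(b.live) + 14]
26. n13.off = true  [true]
27. n15.key = false  [B.wid > 16]
28. n16.live = "qy"  [terminal]
29. n17.fin = 1  [terminal]
30. n15.idx = "wk"  ["wk"]
31. n10.lim = 26  [D.off + 6]
32. n10.hot = -5  [-5]
33. n18.sig = true  [D₀.acc == false]
34. n19.wid = "kq"  ["kq"]
35. n19.env = "vx"  ["vx"]
36. n20.off = true  [terminal]
37. n21.live = "vx"  [terminal]
38. n22.off = true  [terminal]
39. n19.lab = "kq"  [if d₀.off then A.wid else "p"]
40. n19.sig = -1  [len(A.wid) - 3]
41. n18.lim = -2  [A.sig * -2 - 4]
42. n2.lim = 9  [9]
43. n2.hot = 6  [len(S.idx) + 2]
44. n23.off = true  [terminal]
45. n1.lim = 30  [D.hot + 24]
46. n0.idx = "pp"  ["pp"]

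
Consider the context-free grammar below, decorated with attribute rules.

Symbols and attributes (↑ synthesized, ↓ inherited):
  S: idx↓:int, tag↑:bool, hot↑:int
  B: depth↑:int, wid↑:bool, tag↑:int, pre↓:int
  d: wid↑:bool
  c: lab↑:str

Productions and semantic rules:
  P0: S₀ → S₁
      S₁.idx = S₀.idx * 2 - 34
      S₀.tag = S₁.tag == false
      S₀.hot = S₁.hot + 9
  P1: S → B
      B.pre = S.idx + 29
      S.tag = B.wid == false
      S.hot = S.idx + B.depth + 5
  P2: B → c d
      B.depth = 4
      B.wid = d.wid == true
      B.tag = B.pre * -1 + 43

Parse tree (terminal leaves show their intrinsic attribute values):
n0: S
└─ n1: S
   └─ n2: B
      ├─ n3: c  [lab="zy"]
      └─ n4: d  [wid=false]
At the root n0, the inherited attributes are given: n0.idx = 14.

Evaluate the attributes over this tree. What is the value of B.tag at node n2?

1. n0.idx = 14  [given at root]
2. n1.idx = -6  [S₀.idx * 2 - 34]
3. n2.pre = 23  [S.idx + 29]
4. n3.lab = "zy"  [terminal]
5. n4.wid = false  [terminal]
6. n2.depth = 4  [4]
7. n2.wid = false  [d.wid == true]
8. n2.tag = 20  [B.pre * -1 + 43]
9. n1.tag = true  [B.wid == false]
10. n1.hot = 3  [S.idx + B.depth + 5]
11. n0.tag = false  [S₁.tag == false]
12. n0.hot = 12  [S₁.hot + 9]

20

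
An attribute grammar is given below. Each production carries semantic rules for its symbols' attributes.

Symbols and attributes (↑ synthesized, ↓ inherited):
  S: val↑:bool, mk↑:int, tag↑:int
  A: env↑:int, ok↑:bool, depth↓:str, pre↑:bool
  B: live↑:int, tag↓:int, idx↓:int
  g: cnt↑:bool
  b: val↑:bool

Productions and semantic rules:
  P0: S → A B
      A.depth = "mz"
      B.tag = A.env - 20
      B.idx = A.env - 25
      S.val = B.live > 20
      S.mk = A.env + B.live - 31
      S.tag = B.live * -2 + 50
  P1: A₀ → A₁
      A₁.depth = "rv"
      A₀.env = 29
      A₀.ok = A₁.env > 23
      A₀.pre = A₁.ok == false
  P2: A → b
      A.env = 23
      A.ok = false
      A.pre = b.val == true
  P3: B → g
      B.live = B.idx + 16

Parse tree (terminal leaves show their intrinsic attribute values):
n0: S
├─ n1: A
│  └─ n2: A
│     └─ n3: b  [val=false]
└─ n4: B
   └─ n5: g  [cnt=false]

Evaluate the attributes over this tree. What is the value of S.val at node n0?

1. n1.depth = "mz"  ["mz"]
2. n2.depth = "rv"  ["rv"]
3. n3.val = false  [terminal]
4. n2.env = 23  [23]
5. n2.ok = false  [false]
6. n2.pre = false  [b.val == true]
7. n1.env = 29  [29]
8. n1.ok = false  [A₁.env > 23]
9. n1.pre = true  [A₁.ok == false]
10. n4.tag = 9  [A.env - 20]
11. n4.idx = 4  [A.env - 25]
12. n5.cnt = false  [terminal]
13. n4.live = 20  [B.idx + 16]
14. n0.val = false  [B.live > 20]
15. n0.mk = 18  [A.env + B.live - 31]
16. n0.tag = 10  [B.live * -2 + 50]

false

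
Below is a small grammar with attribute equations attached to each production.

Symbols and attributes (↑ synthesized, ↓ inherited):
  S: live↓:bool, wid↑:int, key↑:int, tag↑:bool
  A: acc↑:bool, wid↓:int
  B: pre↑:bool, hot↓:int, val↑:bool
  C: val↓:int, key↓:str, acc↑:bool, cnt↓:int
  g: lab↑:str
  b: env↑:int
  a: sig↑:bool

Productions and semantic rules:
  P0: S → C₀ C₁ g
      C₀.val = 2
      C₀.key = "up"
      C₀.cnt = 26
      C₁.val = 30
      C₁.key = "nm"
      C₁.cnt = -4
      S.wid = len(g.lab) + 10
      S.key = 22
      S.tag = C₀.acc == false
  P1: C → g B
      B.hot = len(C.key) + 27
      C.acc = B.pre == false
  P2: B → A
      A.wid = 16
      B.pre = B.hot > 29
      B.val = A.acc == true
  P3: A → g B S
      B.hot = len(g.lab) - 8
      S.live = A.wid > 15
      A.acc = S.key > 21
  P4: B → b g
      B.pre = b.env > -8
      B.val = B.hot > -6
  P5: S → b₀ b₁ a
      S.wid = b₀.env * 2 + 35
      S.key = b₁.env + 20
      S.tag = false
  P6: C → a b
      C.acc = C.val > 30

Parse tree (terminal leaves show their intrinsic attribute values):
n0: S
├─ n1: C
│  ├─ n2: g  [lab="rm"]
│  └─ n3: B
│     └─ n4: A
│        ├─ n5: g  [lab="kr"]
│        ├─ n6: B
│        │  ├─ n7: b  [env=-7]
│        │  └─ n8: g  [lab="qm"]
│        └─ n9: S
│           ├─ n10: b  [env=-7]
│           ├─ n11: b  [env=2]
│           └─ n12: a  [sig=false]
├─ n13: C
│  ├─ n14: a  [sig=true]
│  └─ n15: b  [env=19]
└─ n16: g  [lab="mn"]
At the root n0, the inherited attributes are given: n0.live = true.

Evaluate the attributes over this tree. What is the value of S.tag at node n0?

false

1. n0.live = true  [given at root]
2. n1.val = 2  [2]
3. n1.key = "up"  ["up"]
4. n1.cnt = 26  [26]
5. n2.lab = "rm"  [terminal]
6. n3.hot = 29  [len(C.key) + 27]
7. n4.wid = 16  [16]
8. n5.lab = "kr"  [terminal]
9. n6.hot = -6  [len(g.lab) - 8]
10. n7.env = -7  [terminal]
11. n8.lab = "qm"  [terminal]
12. n6.pre = true  [b.env > -8]
13. n6.val = false  [B.hot > -6]
14. n9.live = true  [A.wid > 15]
15. n10.env = -7  [terminal]
16. n11.env = 2  [terminal]
17. n12.sig = false  [terminal]
18. n9.wid = 21  [b₀.env * 2 + 35]
19. n9.key = 22  [b₁.env + 20]
20. n9.tag = false  [false]
21. n4.acc = true  [S.key > 21]
22. n3.pre = false  [B.hot > 29]
23. n3.val = true  [A.acc == true]
24. n1.acc = true  [B.pre == false]
25. n13.val = 30  [30]
26. n13.key = "nm"  ["nm"]
27. n13.cnt = -4  [-4]
28. n14.sig = true  [terminal]
29. n15.env = 19  [terminal]
30. n13.acc = false  [C.val > 30]
31. n16.lab = "mn"  [terminal]
32. n0.wid = 12  [len(g.lab) + 10]
33. n0.key = 22  [22]
34. n0.tag = false  [C₀.acc == false]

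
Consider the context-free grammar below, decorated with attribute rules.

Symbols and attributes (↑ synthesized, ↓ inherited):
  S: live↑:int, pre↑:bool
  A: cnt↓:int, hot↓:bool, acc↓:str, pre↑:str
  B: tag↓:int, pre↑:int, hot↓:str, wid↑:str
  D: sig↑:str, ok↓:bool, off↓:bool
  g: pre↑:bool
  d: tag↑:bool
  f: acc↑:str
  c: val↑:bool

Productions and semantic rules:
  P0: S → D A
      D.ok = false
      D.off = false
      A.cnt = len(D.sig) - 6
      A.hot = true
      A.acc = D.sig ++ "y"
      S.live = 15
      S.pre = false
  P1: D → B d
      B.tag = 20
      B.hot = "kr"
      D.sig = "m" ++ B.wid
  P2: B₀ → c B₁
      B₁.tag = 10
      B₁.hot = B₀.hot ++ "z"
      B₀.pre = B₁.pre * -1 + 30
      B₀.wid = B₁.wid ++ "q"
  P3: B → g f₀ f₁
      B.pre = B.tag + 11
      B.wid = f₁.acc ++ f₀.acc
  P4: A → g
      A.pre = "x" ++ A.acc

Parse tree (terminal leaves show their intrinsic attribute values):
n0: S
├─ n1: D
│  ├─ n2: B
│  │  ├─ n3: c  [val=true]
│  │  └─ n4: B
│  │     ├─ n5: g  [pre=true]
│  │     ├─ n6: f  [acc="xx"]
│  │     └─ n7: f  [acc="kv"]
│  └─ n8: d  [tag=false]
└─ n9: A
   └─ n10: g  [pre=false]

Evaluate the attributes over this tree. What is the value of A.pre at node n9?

"xmkvxxqy"

1. n1.ok = false  [false]
2. n1.off = false  [false]
3. n2.tag = 20  [20]
4. n2.hot = "kr"  ["kr"]
5. n3.val = true  [terminal]
6. n4.tag = 10  [10]
7. n4.hot = "krz"  [B₀.hot ++ "z"]
8. n5.pre = true  [terminal]
9. n6.acc = "xx"  [terminal]
10. n7.acc = "kv"  [terminal]
11. n4.pre = 21  [B.tag + 11]
12. n4.wid = "kvxx"  [f₁.acc ++ f₀.acc]
13. n2.pre = 9  [B₁.pre * -1 + 30]
14. n2.wid = "kvxxq"  [B₁.wid ++ "q"]
15. n8.tag = false  [terminal]
16. n1.sig = "mkvxxq"  ["m" ++ B.wid]
17. n9.cnt = 0  [len(D.sig) - 6]
18. n9.hot = true  [true]
19. n9.acc = "mkvxxqy"  [D.sig ++ "y"]
20. n10.pre = false  [terminal]
21. n9.pre = "xmkvxxqy"  ["x" ++ A.acc]
22. n0.live = 15  [15]
23. n0.pre = false  [false]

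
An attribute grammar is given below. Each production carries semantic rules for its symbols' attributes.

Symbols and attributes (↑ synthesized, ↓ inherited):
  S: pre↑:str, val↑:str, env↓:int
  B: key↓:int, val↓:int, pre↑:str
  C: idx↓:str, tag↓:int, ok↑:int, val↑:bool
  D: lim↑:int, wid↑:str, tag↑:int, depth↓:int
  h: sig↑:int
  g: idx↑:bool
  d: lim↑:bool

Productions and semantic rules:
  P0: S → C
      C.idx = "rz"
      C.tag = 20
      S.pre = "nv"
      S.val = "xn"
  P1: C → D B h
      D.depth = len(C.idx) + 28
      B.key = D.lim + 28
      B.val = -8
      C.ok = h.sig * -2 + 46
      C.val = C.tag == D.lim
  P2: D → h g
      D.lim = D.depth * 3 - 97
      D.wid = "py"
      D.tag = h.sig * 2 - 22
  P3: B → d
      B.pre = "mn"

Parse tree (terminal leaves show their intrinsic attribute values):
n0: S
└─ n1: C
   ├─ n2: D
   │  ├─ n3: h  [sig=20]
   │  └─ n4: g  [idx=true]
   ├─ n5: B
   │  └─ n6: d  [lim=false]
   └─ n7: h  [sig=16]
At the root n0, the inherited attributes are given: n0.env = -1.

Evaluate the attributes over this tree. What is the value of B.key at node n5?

1. n0.env = -1  [given at root]
2. n1.idx = "rz"  ["rz"]
3. n1.tag = 20  [20]
4. n2.depth = 30  [len(C.idx) + 28]
5. n3.sig = 20  [terminal]
6. n4.idx = true  [terminal]
7. n2.lim = -7  [D.depth * 3 - 97]
8. n2.wid = "py"  ["py"]
9. n2.tag = 18  [h.sig * 2 - 22]
10. n5.key = 21  [D.lim + 28]
11. n5.val = -8  [-8]
12. n6.lim = false  [terminal]
13. n5.pre = "mn"  ["mn"]
14. n7.sig = 16  [terminal]
15. n1.ok = 14  [h.sig * -2 + 46]
16. n1.val = false  [C.tag == D.lim]
17. n0.pre = "nv"  ["nv"]
18. n0.val = "xn"  ["xn"]

21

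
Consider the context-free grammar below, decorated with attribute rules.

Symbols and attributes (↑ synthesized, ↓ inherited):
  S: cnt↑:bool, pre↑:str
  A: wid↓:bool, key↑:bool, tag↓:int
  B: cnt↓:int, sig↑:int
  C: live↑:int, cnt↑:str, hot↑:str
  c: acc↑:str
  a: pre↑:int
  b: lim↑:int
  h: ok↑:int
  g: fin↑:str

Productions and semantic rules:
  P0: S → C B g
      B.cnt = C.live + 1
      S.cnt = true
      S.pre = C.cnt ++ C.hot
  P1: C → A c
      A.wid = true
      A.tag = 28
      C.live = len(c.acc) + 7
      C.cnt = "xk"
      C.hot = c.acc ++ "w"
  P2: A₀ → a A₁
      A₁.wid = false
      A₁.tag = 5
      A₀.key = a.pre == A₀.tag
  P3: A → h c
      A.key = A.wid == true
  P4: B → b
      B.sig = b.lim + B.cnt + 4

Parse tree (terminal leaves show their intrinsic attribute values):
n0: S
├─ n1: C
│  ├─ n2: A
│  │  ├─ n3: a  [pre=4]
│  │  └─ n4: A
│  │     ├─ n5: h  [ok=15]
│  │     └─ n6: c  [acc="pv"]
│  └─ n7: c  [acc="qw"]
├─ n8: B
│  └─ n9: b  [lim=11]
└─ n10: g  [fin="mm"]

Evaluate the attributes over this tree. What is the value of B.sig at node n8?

1. n2.wid = true  [true]
2. n2.tag = 28  [28]
3. n3.pre = 4  [terminal]
4. n4.wid = false  [false]
5. n4.tag = 5  [5]
6. n5.ok = 15  [terminal]
7. n6.acc = "pv"  [terminal]
8. n4.key = false  [A.wid == true]
9. n2.key = false  [a.pre == A₀.tag]
10. n7.acc = "qw"  [terminal]
11. n1.live = 9  [len(c.acc) + 7]
12. n1.cnt = "xk"  ["xk"]
13. n1.hot = "qww"  [c.acc ++ "w"]
14. n8.cnt = 10  [C.live + 1]
15. n9.lim = 11  [terminal]
16. n8.sig = 25  [b.lim + B.cnt + 4]
17. n10.fin = "mm"  [terminal]
18. n0.cnt = true  [true]
19. n0.pre = "xkqww"  [C.cnt ++ C.hot]

25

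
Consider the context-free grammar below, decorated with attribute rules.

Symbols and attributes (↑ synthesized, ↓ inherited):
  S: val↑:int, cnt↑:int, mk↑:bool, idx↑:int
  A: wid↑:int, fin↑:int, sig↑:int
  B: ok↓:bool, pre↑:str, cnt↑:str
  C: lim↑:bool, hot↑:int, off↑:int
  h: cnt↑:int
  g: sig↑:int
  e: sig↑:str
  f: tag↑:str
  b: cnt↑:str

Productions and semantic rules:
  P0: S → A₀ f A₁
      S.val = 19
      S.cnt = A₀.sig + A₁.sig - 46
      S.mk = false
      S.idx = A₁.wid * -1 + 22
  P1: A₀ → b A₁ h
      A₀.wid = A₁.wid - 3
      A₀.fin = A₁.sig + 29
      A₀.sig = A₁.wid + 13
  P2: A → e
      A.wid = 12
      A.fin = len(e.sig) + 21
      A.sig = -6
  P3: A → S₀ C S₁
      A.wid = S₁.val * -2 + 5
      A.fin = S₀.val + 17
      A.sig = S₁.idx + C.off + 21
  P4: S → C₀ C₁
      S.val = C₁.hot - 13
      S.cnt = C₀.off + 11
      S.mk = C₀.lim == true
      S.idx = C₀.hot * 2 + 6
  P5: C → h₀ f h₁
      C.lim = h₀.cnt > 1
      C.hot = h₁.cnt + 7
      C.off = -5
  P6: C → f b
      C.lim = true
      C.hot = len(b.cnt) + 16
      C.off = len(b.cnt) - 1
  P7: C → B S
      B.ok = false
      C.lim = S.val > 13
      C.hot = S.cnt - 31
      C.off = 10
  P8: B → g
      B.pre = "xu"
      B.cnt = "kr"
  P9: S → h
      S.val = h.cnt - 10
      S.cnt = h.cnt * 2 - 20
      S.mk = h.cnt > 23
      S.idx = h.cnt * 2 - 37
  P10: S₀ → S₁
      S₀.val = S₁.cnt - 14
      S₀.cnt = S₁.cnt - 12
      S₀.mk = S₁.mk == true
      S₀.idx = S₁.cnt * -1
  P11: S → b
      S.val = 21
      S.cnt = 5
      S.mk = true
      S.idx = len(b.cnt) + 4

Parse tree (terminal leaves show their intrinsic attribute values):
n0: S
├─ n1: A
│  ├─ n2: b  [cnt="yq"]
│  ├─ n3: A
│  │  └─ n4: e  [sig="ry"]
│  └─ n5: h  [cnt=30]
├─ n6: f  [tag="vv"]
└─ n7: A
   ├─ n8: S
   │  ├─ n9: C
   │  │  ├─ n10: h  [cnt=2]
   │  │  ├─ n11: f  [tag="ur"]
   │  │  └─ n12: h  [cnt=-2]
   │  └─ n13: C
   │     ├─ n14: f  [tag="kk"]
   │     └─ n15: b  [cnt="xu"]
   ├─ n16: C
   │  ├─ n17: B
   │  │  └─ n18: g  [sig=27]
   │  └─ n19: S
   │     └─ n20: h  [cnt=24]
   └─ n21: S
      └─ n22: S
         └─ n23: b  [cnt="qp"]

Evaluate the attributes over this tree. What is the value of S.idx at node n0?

1. n2.cnt = "yq"  [terminal]
2. n4.sig = "ry"  [terminal]
3. n3.wid = 12  [12]
4. n3.fin = 23  [len(e.sig) + 21]
5. n3.sig = -6  [-6]
6. n5.cnt = 30  [terminal]
7. n1.wid = 9  [A₁.wid - 3]
8. n1.fin = 23  [A₁.sig + 29]
9. n1.sig = 25  [A₁.wid + 13]
10. n6.tag = "vv"  [terminal]
11. n10.cnt = 2  [terminal]
12. n11.tag = "ur"  [terminal]
13. n12.cnt = -2  [terminal]
14. n9.lim = true  [h₀.cnt > 1]
15. n9.hot = 5  [h₁.cnt + 7]
16. n9.off = -5  [-5]
17. n14.tag = "kk"  [terminal]
18. n15.cnt = "xu"  [terminal]
19. n13.lim = true  [true]
20. n13.hot = 18  [len(b.cnt) + 16]
21. n13.off = 1  [len(b.cnt) - 1]
22. n8.val = 5  [C₁.hot - 13]
23. n8.cnt = 6  [C₀.off + 11]
24. n8.mk = true  [C₀.lim == true]
25. n8.idx = 16  [C₀.hot * 2 + 6]
26. n17.ok = false  [false]
27. n18.sig = 27  [terminal]
28. n17.pre = "xu"  ["xu"]
29. n17.cnt = "kr"  ["kr"]
30. n20.cnt = 24  [terminal]
31. n19.val = 14  [h.cnt - 10]
32. n19.cnt = 28  [h.cnt * 2 - 20]
33. n19.mk = true  [h.cnt > 23]
34. n19.idx = 11  [h.cnt * 2 - 37]
35. n16.lim = true  [S.val > 13]
36. n16.hot = -3  [S.cnt - 31]
37. n16.off = 10  [10]
38. n23.cnt = "qp"  [terminal]
39. n22.val = 21  [21]
40. n22.cnt = 5  [5]
41. n22.mk = true  [true]
42. n22.idx = 6  [len(b.cnt) + 4]
43. n21.val = -9  [S₁.cnt - 14]
44. n21.cnt = -7  [S₁.cnt - 12]
45. n21.mk = true  [S₁.mk == true]
46. n21.idx = -5  [S₁.cnt * -1]
47. n7.wid = 23  [S₁.val * -2 + 5]
48. n7.fin = 22  [S₀.val + 17]
49. n7.sig = 26  [S₁.idx + C.off + 21]
50. n0.val = 19  [19]
51. n0.cnt = 5  [A₀.sig + A₁.sig - 46]
52. n0.mk = false  [false]
53. n0.idx = -1  [A₁.wid * -1 + 22]

-1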